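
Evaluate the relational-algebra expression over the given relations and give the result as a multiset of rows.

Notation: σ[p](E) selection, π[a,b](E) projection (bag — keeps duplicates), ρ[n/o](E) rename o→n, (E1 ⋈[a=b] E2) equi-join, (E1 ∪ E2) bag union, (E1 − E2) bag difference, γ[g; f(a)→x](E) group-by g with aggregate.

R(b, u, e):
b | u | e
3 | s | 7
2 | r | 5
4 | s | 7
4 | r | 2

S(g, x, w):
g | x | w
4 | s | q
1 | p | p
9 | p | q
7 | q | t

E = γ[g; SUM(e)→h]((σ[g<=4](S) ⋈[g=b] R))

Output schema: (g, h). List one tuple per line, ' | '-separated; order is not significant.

Row counts bottom-up:
  S → 4
  σ[g<=4](S) → 2
  R → 4
  (σ[g<=4](S) ⋈[g=b] R) → 2
  γ[g; SUM(e)→h]((σ[g<=4](S) ⋈[g=b] R)) → 1

== RESULT ==
g | h
4 | 9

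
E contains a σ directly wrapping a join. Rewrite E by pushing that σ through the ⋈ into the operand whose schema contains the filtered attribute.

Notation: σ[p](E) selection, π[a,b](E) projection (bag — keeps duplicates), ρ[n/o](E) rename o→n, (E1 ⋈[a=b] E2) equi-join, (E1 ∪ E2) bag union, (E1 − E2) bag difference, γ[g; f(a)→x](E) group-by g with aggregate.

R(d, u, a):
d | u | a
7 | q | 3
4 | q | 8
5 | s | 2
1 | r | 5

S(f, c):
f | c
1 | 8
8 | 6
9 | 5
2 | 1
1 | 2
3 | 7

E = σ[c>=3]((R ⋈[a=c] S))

σ filters on c, owned by the right side.
E' = (R ⋈[a=c] σ[c>=3](S))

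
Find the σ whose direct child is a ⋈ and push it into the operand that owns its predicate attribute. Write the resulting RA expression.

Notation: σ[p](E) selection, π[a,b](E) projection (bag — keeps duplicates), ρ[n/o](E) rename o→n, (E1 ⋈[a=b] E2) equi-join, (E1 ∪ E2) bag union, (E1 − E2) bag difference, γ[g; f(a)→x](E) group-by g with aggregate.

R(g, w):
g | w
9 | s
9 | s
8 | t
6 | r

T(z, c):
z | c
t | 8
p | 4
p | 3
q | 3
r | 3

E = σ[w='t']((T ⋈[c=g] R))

σ filters on w, owned by the right side.
E' = (T ⋈[c=g] σ[w='t'](R))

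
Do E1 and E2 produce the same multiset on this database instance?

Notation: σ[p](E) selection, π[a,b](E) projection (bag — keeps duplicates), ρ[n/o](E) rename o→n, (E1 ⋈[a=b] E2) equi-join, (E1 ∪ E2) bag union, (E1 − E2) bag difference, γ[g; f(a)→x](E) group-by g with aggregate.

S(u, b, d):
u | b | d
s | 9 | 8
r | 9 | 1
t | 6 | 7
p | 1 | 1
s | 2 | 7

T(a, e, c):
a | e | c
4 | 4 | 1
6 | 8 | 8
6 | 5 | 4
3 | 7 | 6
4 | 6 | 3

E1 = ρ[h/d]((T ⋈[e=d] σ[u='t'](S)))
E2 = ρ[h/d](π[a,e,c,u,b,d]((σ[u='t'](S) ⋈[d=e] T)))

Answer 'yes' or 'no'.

E1 subexpression sizes:
  T → 5
  S → 5
  σ[u='t'](S) → 1
  (T ⋈[e=d] σ[u='t'](S)) → 1
  ρ[h/d]((T ⋈[e=d] σ[u='t'](S))) → 1
E2 subexpression sizes:
  S → 5
  σ[u='t'](S) → 1
  T → 5
  (σ[u='t'](S) ⋈[d=e] T) → 1
  π[a,e,c,u,b,d]((σ[u='t'](S) ⋈[d=e] T)) → 1
  ρ[h/d](π[a,e,c,u,b,d]((σ[u='t'](S) ⋈[d=e] T))) → 1

E1 and E2 produce the same multiset:
a | e | c | u | b | h
3 | 7 | 6 | t | 6 | 7

yes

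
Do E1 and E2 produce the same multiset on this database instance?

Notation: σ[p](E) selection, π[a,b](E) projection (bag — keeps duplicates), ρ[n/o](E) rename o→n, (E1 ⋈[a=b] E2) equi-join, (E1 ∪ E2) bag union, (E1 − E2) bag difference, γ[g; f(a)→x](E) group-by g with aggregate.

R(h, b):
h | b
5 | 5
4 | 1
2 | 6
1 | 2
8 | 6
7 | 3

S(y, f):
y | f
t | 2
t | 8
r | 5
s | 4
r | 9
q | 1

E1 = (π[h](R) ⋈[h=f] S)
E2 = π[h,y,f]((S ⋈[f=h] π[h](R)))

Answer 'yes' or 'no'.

E1 stepwise |·|:
  R → 6
  π[h](R) → 6
  S → 6
  (π[h](R) ⋈[h=f] S) → 5
E2 stepwise |·|:
  S → 6
  R → 6
  π[h](R) → 6
  (S ⋈[f=h] π[h](R)) → 5
  π[h,y,f]((S ⋈[f=h] π[h](R))) → 5

E1 and E2 produce the same multiset:
h | y | f
1 | q | 1
2 | t | 2
4 | s | 4
5 | r | 5
8 | t | 8

yes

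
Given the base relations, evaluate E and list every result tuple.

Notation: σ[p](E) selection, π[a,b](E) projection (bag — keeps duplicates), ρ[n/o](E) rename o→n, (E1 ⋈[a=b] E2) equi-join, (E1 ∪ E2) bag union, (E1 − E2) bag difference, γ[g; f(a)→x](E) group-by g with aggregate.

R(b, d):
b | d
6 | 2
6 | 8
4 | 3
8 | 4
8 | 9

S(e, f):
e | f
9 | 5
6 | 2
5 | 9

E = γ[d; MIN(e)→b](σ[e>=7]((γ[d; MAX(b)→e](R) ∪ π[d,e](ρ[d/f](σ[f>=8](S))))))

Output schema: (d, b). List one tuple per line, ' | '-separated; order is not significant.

Per-node cardinality:
  R → 5
  γ[d; MAX(b)→e](R) → 5
  S → 3
  σ[f>=8](S) → 1
  ρ[d/f](σ[f>=8](S)) → 1
  π[d,e](ρ[d/f](σ[f>=8](S))) → 1
  (γ[d; MAX(b)→e](R) ∪ π[d,e](ρ[d/f](σ[f>=8](S)))) → 6
  σ[e>=7]((γ[d; MAX(b)→e](R) ∪ π[d,e](ρ[d/f](σ[f>=8](S))))) → 2
  γ[d; MIN(e)→b](σ[e>=7]((γ[d; MAX(b)→e](R) ∪ π[d,e](ρ[d/f](σ[f>=8](S)))))) → 2

== RESULT ==
d | b
4 | 8
9 | 8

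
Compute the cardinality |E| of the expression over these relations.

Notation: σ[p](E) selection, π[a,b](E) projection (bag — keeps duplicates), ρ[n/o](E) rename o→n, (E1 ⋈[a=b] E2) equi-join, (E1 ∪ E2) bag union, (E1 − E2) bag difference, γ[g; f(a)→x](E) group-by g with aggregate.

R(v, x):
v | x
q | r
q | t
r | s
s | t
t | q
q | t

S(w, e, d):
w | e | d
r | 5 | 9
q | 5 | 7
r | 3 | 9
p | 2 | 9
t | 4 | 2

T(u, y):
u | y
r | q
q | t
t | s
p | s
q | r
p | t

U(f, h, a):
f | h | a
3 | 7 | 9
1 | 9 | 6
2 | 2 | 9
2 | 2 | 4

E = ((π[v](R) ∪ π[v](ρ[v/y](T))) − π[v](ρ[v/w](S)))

Subexpression sizes:
  R → 6
  π[v](R) → 6
  T → 6
  ρ[v/y](T) → 6
  π[v](ρ[v/y](T)) → 6
  (π[v](R) ∪ π[v](ρ[v/y](T))) → 12
  S → 5
  ρ[v/w](S) → 5
  π[v](ρ[v/w](S)) → 5
  ((π[v](R) ∪ π[v](ρ[v/y](T))) − π[v](ρ[v/w](S))) → 8

|E| = 8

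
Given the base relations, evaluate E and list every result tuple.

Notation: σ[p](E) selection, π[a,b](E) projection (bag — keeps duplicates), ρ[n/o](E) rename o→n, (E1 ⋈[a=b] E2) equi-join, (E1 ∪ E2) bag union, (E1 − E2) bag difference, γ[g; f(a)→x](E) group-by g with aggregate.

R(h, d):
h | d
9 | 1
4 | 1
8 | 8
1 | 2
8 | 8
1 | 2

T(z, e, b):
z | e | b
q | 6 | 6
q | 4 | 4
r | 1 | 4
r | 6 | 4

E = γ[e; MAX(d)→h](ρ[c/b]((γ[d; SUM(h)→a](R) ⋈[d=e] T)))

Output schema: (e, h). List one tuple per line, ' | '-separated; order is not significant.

Subexpression sizes:
  R → 6
  γ[d; SUM(h)→a](R) → 3
  T → 4
  (γ[d; SUM(h)→a](R) ⋈[d=e] T) → 1
  ρ[c/b]((γ[d; SUM(h)→a](R) ⋈[d=e] T)) → 1
  γ[e; MAX(d)→h](ρ[c/b]((γ[d; SUM(h)→a](R) ⋈[d=e] T))) → 1

== RESULT ==
e | h
1 | 1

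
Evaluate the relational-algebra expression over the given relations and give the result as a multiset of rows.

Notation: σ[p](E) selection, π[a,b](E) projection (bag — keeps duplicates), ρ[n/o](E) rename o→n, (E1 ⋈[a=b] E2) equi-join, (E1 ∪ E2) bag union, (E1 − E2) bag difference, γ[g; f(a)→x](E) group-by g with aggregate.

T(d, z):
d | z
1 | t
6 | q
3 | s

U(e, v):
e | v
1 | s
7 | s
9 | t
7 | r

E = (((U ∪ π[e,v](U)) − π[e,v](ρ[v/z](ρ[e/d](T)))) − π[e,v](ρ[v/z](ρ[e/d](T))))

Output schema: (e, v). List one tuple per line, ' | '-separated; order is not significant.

Per-node cardinality:
  U → 4
  U → 4
  π[e,v](U) → 4
  (U ∪ π[e,v](U)) → 8
  T → 3
  ρ[e/d](T) → 3
  ρ[v/z](ρ[e/d](T)) → 3
  π[e,v](ρ[v/z](ρ[e/d](T))) → 3
  ((U ∪ π[e,v](U)) − π[e,v](ρ[v/z](ρ[e/d](T)))) → 8
  T → 3
  ρ[e/d](T) → 3
  ρ[v/z](ρ[e/d](T)) → 3
  π[e,v](ρ[v/z](ρ[e/d](T))) → 3
  (((U ∪ π[e,v](U)) − π[e,v](ρ[v/z](ρ[e/d](T)))) − π[e,v](ρ[v/z](ρ[e/d](T)))) → 8

== RESULT ==
e | v
1 | s
1 | s
7 | r
7 | r
7 | s
7 | s
9 | t
9 | t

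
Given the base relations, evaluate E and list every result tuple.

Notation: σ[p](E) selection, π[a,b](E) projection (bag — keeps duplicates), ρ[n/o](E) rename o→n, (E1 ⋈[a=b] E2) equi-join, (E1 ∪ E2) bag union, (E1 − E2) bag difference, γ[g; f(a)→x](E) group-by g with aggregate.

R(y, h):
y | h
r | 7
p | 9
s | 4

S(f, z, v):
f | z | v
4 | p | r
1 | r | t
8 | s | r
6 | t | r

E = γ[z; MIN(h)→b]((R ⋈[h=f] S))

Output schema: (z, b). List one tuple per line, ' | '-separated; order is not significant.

Per-node cardinality:
  R → 3
  S → 4
  (R ⋈[h=f] S) → 1
  γ[z; MIN(h)→b]((R ⋈[h=f] S)) → 1

== RESULT ==
z | b
p | 4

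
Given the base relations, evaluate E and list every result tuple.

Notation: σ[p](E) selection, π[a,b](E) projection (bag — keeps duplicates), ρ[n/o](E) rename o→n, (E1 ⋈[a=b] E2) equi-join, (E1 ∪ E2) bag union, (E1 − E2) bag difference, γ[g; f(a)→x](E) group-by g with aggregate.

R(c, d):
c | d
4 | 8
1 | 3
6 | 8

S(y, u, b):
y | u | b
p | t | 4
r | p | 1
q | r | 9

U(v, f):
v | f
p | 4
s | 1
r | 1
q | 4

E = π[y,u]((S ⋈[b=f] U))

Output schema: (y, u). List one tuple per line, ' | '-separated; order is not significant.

Stepwise |·|:
  S → 3
  U → 4
  (S ⋈[b=f] U) → 4
  π[y,u]((S ⋈[b=f] U)) → 4

== RESULT ==
y | u
p | t
p | t
r | p
r | p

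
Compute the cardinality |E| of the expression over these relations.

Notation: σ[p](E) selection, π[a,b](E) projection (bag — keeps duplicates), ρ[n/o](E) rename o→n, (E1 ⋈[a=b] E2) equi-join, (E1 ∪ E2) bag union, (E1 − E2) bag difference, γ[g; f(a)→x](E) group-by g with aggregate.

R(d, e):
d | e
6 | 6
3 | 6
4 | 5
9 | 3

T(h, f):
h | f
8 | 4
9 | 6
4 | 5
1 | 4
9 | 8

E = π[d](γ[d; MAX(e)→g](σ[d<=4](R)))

Per-node cardinality:
  R → 4
  σ[d<=4](R) → 2
  γ[d; MAX(e)→g](σ[d<=4](R)) → 2
  π[d](γ[d; MAX(e)→g](σ[d<=4](R))) → 2

|E| = 2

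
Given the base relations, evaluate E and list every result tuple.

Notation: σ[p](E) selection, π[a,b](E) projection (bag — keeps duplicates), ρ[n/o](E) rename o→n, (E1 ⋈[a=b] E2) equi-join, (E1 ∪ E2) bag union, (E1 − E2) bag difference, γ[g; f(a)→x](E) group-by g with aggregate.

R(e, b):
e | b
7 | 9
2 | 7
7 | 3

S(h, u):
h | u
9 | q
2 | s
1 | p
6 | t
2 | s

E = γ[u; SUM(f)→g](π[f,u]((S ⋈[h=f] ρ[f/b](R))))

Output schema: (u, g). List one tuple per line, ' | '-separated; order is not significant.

Stepwise |·|:
  S → 5
  R → 3
  ρ[f/b](R) → 3
  (S ⋈[h=f] ρ[f/b](R)) → 1
  π[f,u]((S ⋈[h=f] ρ[f/b](R))) → 1
  γ[u; SUM(f)→g](π[f,u]((S ⋈[h=f] ρ[f/b](R)))) → 1

== RESULT ==
u | g
q | 9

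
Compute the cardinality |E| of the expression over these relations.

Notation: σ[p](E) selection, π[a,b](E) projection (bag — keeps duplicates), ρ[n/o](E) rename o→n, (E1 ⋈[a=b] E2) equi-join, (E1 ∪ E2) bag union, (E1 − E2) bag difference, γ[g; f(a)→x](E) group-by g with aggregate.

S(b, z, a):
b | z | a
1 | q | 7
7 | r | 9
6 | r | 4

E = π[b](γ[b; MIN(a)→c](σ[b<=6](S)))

Subexpression sizes:
  S → 3
  σ[b<=6](S) → 2
  γ[b; MIN(a)→c](σ[b<=6](S)) → 2
  π[b](γ[b; MIN(a)→c](σ[b<=6](S))) → 2

|E| = 2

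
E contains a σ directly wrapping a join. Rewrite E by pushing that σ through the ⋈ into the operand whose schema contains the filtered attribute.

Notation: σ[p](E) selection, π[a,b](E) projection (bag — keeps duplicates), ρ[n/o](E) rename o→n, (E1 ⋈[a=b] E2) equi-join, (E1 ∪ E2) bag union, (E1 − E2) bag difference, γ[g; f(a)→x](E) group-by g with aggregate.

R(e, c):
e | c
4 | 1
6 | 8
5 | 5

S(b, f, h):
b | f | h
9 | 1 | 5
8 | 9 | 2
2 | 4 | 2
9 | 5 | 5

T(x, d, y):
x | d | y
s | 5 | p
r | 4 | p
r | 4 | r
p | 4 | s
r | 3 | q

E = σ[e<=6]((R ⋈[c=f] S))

σ filters on e, owned by the left side.
E' = (σ[e<=6](R) ⋈[c=f] S)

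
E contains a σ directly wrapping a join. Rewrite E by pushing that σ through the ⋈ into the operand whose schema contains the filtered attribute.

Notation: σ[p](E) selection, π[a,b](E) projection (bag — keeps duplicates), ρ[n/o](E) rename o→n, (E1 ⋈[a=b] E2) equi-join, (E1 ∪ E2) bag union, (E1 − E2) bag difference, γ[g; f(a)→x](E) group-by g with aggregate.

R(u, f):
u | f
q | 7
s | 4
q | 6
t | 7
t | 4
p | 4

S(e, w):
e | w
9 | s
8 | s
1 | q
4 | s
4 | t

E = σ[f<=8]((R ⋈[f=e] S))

σ filters on f, owned by the left side.
E' = (σ[f<=8](R) ⋈[f=e] S)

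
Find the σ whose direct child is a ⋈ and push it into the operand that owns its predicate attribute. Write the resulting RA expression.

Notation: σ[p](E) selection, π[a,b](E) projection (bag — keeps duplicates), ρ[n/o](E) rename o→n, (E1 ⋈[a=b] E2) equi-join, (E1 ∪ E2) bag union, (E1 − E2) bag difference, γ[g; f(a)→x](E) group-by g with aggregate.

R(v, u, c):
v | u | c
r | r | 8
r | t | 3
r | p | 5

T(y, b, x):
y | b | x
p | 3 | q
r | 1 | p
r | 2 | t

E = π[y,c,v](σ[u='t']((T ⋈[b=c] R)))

σ filters on u, owned by the right side.
E' = π[y,c,v]((T ⋈[b=c] σ[u='t'](R)))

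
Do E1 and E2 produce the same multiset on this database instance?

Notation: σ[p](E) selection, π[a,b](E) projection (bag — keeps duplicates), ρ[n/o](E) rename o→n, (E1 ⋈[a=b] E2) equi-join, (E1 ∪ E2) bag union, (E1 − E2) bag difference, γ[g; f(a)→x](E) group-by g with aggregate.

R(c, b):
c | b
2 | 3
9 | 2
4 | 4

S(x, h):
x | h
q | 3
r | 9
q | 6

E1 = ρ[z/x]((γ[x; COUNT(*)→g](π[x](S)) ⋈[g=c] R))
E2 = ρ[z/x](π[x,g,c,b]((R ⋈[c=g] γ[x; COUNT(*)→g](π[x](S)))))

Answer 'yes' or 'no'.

E1 stepwise |·|:
  S → 3
  π[x](S) → 3
  γ[x; COUNT(*)→g](π[x](S)) → 2
  R → 3
  (γ[x; COUNT(*)→g](π[x](S)) ⋈[g=c] R) → 1
  ρ[z/x]((γ[x; COUNT(*)→g](π[x](S)) ⋈[g=c] R)) → 1
E2 stepwise |·|:
  R → 3
  S → 3
  π[x](S) → 3
  γ[x; COUNT(*)→g](π[x](S)) → 2
  (R ⋈[c=g] γ[x; COUNT(*)→g](π[x](S))) → 1
  π[x,g,c,b]((R ⋈[c=g] γ[x; COUNT(*)→g](π[x](S)))) → 1
  ρ[z/x](π[x,g,c,b]((R ⋈[c=g] γ[x; COUNT(*)→g](π[x](S))))) → 1

E1 and E2 produce the same multiset:
z | g | c | b
q | 2 | 2 | 3

yes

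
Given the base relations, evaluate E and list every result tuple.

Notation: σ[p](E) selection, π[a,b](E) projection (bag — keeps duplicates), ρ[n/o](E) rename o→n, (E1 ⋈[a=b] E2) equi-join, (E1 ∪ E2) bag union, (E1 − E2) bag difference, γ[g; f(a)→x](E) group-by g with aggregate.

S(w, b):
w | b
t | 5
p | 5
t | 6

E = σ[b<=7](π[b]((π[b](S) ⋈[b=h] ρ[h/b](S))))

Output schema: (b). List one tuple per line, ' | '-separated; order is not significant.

Stepwise |·|:
  S → 3
  π[b](S) → 3
  S → 3
  ρ[h/b](S) → 3
  (π[b](S) ⋈[b=h] ρ[h/b](S)) → 5
  π[b]((π[b](S) ⋈[b=h] ρ[h/b](S))) → 5
  σ[b<=7](π[b]((π[b](S) ⋈[b=h] ρ[h/b](S)))) → 5

== RESULT ==
b
5
5
5
5
6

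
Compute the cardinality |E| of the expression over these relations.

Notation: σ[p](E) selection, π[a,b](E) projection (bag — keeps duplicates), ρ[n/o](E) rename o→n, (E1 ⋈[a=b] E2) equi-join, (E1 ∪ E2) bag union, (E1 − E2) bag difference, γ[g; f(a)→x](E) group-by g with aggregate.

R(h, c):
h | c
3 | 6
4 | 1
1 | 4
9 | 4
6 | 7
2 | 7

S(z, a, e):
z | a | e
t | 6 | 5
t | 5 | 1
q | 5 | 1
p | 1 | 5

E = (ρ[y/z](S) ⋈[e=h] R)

Stepwise |·|:
  S → 4
  ρ[y/z](S) → 4
  R → 6
  (ρ[y/z](S) ⋈[e=h] R) → 2

|E| = 2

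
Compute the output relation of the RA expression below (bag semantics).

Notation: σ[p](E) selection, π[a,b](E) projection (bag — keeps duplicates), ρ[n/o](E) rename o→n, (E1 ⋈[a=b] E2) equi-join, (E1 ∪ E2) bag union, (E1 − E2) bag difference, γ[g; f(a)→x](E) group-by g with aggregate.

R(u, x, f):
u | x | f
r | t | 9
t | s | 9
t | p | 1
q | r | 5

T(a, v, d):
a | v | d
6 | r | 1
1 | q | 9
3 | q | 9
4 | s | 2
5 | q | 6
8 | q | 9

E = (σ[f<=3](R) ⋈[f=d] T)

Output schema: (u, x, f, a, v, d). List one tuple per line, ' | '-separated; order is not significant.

Subexpression sizes:
  R → 4
  σ[f<=3](R) → 1
  T → 6
  (σ[f<=3](R) ⋈[f=d] T) → 1

== RESULT ==
u | x | f | a | v | d
t | p | 1 | 6 | r | 1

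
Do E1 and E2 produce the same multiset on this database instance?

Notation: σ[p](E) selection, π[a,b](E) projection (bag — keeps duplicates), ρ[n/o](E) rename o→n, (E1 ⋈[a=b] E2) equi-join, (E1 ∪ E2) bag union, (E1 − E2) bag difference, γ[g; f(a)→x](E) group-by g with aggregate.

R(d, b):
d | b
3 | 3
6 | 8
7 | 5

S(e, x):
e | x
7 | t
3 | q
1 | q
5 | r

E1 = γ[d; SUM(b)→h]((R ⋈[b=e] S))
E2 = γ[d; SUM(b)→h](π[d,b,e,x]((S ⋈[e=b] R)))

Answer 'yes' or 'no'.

E1 subexpression sizes:
  R → 3
  S → 4
  (R ⋈[b=e] S) → 2
  γ[d; SUM(b)→h]((R ⋈[b=e] S)) → 2
E2 subexpression sizes:
  S → 4
  R → 3
  (S ⋈[e=b] R) → 2
  π[d,b,e,x]((S ⋈[e=b] R)) → 2
  γ[d; SUM(b)→h](π[d,b,e,x]((S ⋈[e=b] R))) → 2

E1 and E2 produce the same multiset:
d | h
3 | 3
7 | 5

yes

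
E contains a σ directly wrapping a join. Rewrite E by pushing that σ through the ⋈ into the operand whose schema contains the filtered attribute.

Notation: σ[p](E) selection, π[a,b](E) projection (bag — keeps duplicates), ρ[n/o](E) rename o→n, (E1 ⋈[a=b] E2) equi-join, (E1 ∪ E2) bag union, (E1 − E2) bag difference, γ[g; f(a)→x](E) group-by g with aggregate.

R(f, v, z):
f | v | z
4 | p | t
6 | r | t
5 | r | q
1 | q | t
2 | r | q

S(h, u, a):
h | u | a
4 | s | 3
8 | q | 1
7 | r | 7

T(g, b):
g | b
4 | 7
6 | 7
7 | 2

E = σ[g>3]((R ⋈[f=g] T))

σ filters on g, owned by the right side.
E' = (R ⋈[f=g] σ[g>3](T))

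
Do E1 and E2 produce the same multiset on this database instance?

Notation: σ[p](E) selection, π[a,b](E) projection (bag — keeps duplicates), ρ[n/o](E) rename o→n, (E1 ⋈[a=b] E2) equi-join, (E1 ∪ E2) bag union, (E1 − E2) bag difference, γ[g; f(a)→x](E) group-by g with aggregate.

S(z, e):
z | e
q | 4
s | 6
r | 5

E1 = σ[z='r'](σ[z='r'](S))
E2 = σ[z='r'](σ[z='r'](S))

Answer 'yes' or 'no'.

E1 per-node cardinality:
  S → 3
  σ[z='r'](S) → 1
  σ[z='r'](σ[z='r'](S)) → 1
E2 per-node cardinality:
  S → 3
  σ[z='r'](S) → 1
  σ[z='r'](σ[z='r'](S)) → 1

E1 and E2 produce the same multiset:
z | e
r | 5

yes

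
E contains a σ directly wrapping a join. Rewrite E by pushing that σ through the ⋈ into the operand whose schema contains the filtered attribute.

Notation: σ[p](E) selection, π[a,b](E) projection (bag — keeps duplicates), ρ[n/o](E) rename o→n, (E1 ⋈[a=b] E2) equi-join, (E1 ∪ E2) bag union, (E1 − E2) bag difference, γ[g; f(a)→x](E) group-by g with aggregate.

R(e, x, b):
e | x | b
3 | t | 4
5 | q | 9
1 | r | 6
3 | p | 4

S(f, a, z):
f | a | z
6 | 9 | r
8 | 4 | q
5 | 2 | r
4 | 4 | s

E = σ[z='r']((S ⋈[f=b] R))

σ filters on z, owned by the left side.
E' = (σ[z='r'](S) ⋈[f=b] R)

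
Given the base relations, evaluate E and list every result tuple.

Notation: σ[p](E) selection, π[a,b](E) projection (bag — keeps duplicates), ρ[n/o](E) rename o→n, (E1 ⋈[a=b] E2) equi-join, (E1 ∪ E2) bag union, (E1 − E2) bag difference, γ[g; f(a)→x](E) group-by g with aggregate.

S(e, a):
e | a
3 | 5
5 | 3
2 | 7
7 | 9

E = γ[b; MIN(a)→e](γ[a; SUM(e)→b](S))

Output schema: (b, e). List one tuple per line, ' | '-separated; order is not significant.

Row counts bottom-up:
  S → 4
  γ[a; SUM(e)→b](S) → 4
  γ[b; MIN(a)→e](γ[a; SUM(e)→b](S)) → 4

== RESULT ==
b | e
2 | 7
3 | 5
5 | 3
7 | 9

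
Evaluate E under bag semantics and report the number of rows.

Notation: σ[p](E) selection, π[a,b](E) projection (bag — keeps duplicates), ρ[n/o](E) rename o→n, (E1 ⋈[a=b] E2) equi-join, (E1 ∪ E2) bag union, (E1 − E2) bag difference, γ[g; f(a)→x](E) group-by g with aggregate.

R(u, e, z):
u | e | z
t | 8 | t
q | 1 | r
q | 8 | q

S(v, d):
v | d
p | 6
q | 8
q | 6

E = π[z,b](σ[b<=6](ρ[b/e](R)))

Subexpression sizes:
  R → 3
  ρ[b/e](R) → 3
  σ[b<=6](ρ[b/e](R)) → 1
  π[z,b](σ[b<=6](ρ[b/e](R))) → 1

|E| = 1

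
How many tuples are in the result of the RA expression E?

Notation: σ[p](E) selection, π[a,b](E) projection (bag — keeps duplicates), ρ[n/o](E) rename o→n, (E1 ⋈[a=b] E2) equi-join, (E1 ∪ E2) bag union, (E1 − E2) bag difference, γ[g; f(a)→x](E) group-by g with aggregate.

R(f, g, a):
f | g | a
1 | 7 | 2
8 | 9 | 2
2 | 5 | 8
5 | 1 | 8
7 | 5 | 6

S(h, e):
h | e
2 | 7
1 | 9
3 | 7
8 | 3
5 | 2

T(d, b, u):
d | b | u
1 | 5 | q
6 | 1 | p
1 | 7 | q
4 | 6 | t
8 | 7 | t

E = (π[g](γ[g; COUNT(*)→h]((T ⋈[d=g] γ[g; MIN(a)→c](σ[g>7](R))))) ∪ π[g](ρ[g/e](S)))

Stepwise |·|:
  T → 5
  R → 5
  σ[g>7](R) → 1
  γ[g; MIN(a)→c](σ[g>7](R)) → 1
  (T ⋈[d=g] γ[g; MIN(a)→c](σ[g>7](R))) → 0
  γ[g; COUNT(*)→h]((T ⋈[d=g] γ[g; MIN(a)→c](σ[g>7](R)))) → 0
  π[g](γ[g; COUNT(*)→h]((T ⋈[d=g] γ[g; MIN(a)→c](σ[g>7](R))))) → 0
  S → 5
  ρ[g/e](S) → 5
  π[g](ρ[g/e](S)) → 5
  (π[g](γ[g; COUNT(*)→h]((T ⋈[d=g] γ[g; MIN(a)→c](σ[g>7](R))))) ∪ π[g](ρ[g/e](S))) → 5

|E| = 5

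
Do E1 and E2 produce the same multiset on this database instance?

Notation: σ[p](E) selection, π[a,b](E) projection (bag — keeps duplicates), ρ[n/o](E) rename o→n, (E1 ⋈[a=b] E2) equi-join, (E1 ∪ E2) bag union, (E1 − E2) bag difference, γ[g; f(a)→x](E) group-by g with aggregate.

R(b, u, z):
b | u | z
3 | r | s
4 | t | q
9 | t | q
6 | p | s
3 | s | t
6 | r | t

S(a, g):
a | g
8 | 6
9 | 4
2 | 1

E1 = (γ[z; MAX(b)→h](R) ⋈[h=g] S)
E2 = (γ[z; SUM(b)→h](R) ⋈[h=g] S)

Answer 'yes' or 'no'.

E1 row counts bottom-up:
  R → 6
  γ[z; MAX(b)→h](R) → 3
  S → 3
  (γ[z; MAX(b)→h](R) ⋈[h=g] S) → 2
E2 row counts bottom-up:
  R → 6
  γ[z; SUM(b)→h](R) → 3
  S → 3
  (γ[z; SUM(b)→h](R) ⋈[h=g] S) → 0

E1 result:
z | h | a | g
s | 6 | 8 | 6
t | 6 | 8 | 6
E2 result:
z | h | a | g
(0 rows)
Witness: ('t', 6, 8, 6) appears 1× in E1 but 0× in E2.

no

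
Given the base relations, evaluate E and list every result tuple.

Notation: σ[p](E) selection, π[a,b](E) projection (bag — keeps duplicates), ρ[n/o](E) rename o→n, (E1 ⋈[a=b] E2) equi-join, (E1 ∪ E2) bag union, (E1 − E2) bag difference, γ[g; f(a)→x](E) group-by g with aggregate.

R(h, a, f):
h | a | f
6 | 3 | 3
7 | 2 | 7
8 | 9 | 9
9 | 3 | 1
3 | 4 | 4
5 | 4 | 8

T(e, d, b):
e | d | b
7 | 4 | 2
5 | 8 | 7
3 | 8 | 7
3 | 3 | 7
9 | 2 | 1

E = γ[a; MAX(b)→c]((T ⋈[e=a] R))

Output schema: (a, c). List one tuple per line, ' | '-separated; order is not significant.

Stepwise |·|:
  T → 5
  R → 6
  (T ⋈[e=a] R) → 5
  γ[a; MAX(b)→c]((T ⋈[e=a] R)) → 2

== RESULT ==
a | c
3 | 7
9 | 1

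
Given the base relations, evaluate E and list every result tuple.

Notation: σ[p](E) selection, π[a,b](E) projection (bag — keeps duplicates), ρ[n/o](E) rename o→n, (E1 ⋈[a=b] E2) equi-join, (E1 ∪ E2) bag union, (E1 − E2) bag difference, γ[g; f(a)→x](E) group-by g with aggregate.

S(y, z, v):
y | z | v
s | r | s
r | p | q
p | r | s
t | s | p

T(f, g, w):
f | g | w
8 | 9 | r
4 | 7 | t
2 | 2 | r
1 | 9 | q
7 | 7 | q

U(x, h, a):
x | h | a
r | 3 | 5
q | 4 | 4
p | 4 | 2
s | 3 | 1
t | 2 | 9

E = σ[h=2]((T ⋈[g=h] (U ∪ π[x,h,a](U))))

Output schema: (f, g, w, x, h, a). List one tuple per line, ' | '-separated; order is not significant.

Subexpression sizes:
  T → 5
  U → 5
  U → 5
  π[x,h,a](U) → 5
  (U ∪ π[x,h,a](U)) → 10
  (T ⋈[g=h] (U ∪ π[x,h,a](U))) → 2
  σ[h=2]((T ⋈[g=h] (U ∪ π[x,h,a](U)))) → 2

== RESULT ==
f | g | w | x | h | a
2 | 2 | r | t | 2 | 9
2 | 2 | r | t | 2 | 9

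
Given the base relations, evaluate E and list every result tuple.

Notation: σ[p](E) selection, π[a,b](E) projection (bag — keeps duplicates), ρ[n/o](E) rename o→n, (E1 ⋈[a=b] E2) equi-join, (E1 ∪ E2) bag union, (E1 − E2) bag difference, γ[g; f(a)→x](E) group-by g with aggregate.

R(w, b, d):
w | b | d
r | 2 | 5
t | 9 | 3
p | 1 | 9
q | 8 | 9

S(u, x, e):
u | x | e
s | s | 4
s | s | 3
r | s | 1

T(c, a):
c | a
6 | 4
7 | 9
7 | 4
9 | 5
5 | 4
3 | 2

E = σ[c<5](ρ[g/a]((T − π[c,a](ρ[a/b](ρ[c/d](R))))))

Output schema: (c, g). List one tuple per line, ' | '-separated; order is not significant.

Stepwise |·|:
  T → 6
  R → 4
  ρ[c/d](R) → 4
  ρ[a/b](ρ[c/d](R)) → 4
  π[c,a](ρ[a/b](ρ[c/d](R))) → 4
  (T − π[c,a](ρ[a/b](ρ[c/d](R)))) → 6
  ρ[g/a]((T − π[c,a](ρ[a/b](ρ[c/d](R))))) → 6
  σ[c<5](ρ[g/a]((T − π[c,a](ρ[a/b](ρ[c/d](R)))))) → 1

== RESULT ==
c | g
3 | 2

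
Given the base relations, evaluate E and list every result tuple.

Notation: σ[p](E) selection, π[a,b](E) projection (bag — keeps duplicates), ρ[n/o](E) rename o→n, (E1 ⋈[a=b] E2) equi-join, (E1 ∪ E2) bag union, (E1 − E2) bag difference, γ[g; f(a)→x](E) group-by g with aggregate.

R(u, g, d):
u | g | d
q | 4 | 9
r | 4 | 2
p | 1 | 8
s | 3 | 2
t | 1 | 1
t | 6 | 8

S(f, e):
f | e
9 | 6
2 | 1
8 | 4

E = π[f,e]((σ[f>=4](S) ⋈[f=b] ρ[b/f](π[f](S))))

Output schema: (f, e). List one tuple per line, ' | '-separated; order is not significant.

Stepwise |·|:
  S → 3
  σ[f>=4](S) → 2
  S → 3
  π[f](S) → 3
  ρ[b/f](π[f](S)) → 3
  (σ[f>=4](S) ⋈[f=b] ρ[b/f](π[f](S))) → 2
  π[f,e]((σ[f>=4](S) ⋈[f=b] ρ[b/f](π[f](S)))) → 2

== RESULT ==
f | e
8 | 4
9 | 6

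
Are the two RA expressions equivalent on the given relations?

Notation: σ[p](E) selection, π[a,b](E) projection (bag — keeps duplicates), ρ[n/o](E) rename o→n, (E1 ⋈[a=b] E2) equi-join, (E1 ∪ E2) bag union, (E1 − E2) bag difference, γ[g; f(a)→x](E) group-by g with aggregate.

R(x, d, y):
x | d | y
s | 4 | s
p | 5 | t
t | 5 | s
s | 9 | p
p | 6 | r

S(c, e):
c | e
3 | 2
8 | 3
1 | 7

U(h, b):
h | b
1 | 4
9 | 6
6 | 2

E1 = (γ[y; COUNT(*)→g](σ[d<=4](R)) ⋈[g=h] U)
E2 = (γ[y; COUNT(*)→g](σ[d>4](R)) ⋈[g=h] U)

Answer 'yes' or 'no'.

E1 subexpression sizes:
  R → 5
  σ[d<=4](R) → 1
  γ[y; COUNT(*)→g](σ[d<=4](R)) → 1
  U → 3
  (γ[y; COUNT(*)→g](σ[d<=4](R)) ⋈[g=h] U) → 1
E2 subexpression sizes:
  R → 5
  σ[d>4](R) → 4
  γ[y; COUNT(*)→g](σ[d>4](R)) → 4
  U → 3
  (γ[y; COUNT(*)→g](σ[d>4](R)) ⋈[g=h] U) → 4

E1 result:
y | g | h | b
s | 1 | 1 | 4
E2 result:
y | g | h | b
p | 1 | 1 | 4
r | 1 | 1 | 4
s | 1 | 1 | 4
t | 1 | 1 | 4
Witness: ('t', 1, 1, 4) appears 0× in E1 but 1× in E2.

no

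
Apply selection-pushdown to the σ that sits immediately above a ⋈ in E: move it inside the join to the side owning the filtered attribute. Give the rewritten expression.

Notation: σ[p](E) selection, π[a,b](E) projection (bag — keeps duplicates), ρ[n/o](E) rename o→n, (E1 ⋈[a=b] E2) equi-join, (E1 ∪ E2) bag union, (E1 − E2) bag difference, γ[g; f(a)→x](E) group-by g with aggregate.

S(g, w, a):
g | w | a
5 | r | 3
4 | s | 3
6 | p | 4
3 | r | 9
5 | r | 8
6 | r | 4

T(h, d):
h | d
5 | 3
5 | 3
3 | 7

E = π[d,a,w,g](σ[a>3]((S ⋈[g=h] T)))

σ filters on a, owned by the left side.
E' = π[d,a,w,g]((σ[a>3](S) ⋈[g=h] T))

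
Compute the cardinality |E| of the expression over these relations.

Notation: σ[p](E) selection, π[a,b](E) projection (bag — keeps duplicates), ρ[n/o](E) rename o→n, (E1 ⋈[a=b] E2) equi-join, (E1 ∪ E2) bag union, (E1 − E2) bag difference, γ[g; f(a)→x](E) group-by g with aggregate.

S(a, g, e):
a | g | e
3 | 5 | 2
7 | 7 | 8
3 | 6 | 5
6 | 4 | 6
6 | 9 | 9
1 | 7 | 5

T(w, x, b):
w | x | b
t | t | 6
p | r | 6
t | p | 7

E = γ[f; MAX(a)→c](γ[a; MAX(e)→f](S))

Stepwise |·|:
  S → 6
  γ[a; MAX(e)→f](S) → 4
  γ[f; MAX(a)→c](γ[a; MAX(e)→f](S)) → 3

|E| = 3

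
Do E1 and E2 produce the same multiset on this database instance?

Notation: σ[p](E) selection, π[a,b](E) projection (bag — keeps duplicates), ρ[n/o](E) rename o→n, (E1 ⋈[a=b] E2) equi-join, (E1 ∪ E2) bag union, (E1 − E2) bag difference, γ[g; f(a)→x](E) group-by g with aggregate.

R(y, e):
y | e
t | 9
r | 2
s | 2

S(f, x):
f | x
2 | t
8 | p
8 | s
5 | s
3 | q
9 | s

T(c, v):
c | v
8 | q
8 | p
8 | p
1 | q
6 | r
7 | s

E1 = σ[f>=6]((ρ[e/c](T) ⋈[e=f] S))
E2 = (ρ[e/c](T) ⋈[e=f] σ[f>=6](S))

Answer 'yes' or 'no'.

E1 row counts bottom-up:
  T → 6
  ρ[e/c](T) → 6
  S → 6
  (ρ[e/c](T) ⋈[e=f] S) → 6
  σ[f>=6]((ρ[e/c](T) ⋈[e=f] S)) → 6
E2 row counts bottom-up:
  T → 6
  ρ[e/c](T) → 6
  S → 6
  σ[f>=6](S) → 3
  (ρ[e/c](T) ⋈[e=f] σ[f>=6](S)) → 6

E1 and E2 produce the same multiset:
e | v | f | x
8 | p | 8 | p
8 | p | 8 | p
8 | p | 8 | s
8 | p | 8 | s
8 | q | 8 | p
8 | q | 8 | s

yes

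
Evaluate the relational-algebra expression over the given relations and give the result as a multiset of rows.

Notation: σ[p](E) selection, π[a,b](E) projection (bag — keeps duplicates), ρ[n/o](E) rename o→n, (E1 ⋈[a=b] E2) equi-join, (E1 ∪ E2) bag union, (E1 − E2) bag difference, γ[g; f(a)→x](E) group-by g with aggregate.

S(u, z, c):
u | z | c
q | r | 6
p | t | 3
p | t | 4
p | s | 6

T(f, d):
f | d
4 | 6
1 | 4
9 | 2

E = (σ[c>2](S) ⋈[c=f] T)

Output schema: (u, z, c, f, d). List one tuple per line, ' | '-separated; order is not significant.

Subexpression sizes:
  S → 4
  σ[c>2](S) → 4
  T → 3
  (σ[c>2](S) ⋈[c=f] T) → 1

== RESULT ==
u | z | c | f | d
p | t | 4 | 4 | 6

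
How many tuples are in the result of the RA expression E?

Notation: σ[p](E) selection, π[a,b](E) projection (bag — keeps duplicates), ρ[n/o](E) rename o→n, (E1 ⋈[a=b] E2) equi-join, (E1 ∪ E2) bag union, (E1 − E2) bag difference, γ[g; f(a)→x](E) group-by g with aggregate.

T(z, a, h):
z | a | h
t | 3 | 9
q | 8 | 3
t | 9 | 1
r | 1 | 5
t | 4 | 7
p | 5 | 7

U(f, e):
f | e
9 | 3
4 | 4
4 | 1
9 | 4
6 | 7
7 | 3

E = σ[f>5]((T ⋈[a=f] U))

Stepwise |·|:
  T → 6
  U → 6
  (T ⋈[a=f] U) → 4
  σ[f>5]((T ⋈[a=f] U)) → 2

|E| = 2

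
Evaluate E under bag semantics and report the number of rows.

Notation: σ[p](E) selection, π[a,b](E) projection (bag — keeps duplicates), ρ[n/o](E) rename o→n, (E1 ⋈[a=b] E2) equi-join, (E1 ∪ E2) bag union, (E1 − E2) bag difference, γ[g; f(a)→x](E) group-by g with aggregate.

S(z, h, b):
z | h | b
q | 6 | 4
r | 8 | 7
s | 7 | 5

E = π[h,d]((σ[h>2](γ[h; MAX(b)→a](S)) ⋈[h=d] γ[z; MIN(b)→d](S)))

Stepwise |·|:
  S → 3
  γ[h; MAX(b)→a](S) → 3
  σ[h>2](γ[h; MAX(b)→a](S)) → 3
  S → 3
  γ[z; MIN(b)→d](S) → 3
  (σ[h>2](γ[h; MAX(b)→a](S)) ⋈[h=d] γ[z; MIN(b)→d](S)) → 1
  π[h,d]((σ[h>2](γ[h; MAX(b)→a](S)) ⋈[h=d] γ[z; MIN(b)→d](S))) → 1

|E| = 1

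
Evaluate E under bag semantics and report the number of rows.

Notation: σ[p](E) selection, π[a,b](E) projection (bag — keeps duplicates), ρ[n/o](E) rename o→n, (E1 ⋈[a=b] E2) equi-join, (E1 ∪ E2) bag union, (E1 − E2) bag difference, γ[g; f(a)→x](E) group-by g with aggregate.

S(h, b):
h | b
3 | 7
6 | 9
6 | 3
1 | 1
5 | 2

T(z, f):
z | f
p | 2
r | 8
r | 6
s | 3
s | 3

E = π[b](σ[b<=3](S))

Stepwise |·|:
  S → 5
  σ[b<=3](S) → 3
  π[b](σ[b<=3](S)) → 3

|E| = 3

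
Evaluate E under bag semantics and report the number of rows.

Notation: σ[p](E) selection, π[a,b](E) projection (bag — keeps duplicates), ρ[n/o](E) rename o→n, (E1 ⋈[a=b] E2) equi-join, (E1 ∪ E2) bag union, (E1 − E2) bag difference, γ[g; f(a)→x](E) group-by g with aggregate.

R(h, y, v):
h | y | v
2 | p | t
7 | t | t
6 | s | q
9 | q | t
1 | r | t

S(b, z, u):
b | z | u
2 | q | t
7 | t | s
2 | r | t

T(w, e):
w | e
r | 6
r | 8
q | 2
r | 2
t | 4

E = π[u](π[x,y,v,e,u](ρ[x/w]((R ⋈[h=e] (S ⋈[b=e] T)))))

Row counts bottom-up:
  R → 5
  S → 3
  T → 5
  (S ⋈[b=e] T) → 4
  (R ⋈[h=e] (S ⋈[b=e] T)) → 4
  ρ[x/w]((R ⋈[h=e] (S ⋈[b=e] T))) → 4
  π[x,y,v,e,u](ρ[x/w]((R ⋈[h=e] (S ⋈[b=e] T)))) → 4
  π[u](π[x,y,v,e,u](ρ[x/w]((R ⋈[h=e] (S ⋈[b=e] T))))) → 4

|E| = 4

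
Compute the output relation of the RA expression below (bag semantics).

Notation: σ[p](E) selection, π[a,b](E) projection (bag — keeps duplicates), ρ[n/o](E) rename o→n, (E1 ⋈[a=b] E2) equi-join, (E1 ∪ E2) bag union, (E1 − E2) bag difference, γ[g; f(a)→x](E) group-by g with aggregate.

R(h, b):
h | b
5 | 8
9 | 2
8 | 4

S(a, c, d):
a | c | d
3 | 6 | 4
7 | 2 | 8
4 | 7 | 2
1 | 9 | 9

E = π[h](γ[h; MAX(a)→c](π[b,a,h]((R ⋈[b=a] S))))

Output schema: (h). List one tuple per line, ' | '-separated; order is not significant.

Per-node cardinality:
  R → 3
  S → 4
  (R ⋈[b=a] S) → 1
  π[b,a,h]((R ⋈[b=a] S)) → 1
  γ[h; MAX(a)→c](π[b,a,h]((R ⋈[b=a] S))) → 1
  π[h](γ[h; MAX(a)→c](π[b,a,h]((R ⋈[b=a] S)))) → 1

== RESULT ==
h
8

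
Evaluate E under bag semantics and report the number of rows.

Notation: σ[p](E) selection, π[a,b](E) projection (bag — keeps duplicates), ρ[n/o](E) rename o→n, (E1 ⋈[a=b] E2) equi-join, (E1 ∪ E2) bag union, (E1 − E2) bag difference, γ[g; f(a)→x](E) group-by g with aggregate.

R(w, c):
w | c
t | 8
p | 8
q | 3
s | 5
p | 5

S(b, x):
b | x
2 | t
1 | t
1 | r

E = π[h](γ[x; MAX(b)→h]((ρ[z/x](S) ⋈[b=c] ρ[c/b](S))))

Row counts bottom-up:
  S → 3
  ρ[z/x](S) → 3
  S → 3
  ρ[c/b](S) → 3
  (ρ[z/x](S) ⋈[b=c] ρ[c/b](S)) → 5
  γ[x; MAX(b)→h]((ρ[z/x](S) ⋈[b=c] ρ[c/b](S))) → 2
  π[h](γ[x; MAX(b)→h]((ρ[z/x](S) ⋈[b=c] ρ[c/b](S)))) → 2

|E| = 2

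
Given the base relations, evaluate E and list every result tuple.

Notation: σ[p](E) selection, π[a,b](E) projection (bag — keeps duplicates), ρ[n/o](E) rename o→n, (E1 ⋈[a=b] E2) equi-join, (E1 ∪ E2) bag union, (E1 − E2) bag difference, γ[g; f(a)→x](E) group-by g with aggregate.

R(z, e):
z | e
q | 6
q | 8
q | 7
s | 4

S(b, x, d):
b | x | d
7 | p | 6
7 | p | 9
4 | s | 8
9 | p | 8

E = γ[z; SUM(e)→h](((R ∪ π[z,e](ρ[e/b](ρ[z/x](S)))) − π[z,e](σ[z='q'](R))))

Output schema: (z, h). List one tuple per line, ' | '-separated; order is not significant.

Stepwise |·|:
  R → 4
  S → 4
  ρ[z/x](S) → 4
  ρ[e/b](ρ[z/x](S)) → 4
  π[z,e](ρ[e/b](ρ[z/x](S))) → 4
  (R ∪ π[z,e](ρ[e/b](ρ[z/x](S)))) → 8
  R → 4
  σ[z='q'](R) → 3
  π[z,e](σ[z='q'](R)) → 3
  ((R ∪ π[z,e](ρ[e/b](ρ[z/x](S)))) − π[z,e](σ[z='q'](R))) → 5
  γ[z; SUM(e)→h](((R ∪ π[z,e](ρ[e/b](ρ[z/x](S)))) − π[z,e](σ[z='q'](R)))) → 2

== RESULT ==
z | h
p | 23
s | 8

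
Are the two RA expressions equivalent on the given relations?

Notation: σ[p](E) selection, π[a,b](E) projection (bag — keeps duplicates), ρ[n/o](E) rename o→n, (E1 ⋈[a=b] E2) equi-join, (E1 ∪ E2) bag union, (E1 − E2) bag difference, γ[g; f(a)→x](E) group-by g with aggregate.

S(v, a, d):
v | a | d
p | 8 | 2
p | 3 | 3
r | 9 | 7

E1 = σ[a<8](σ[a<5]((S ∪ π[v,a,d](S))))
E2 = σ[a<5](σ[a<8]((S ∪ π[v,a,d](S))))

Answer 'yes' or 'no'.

E1 per-node cardinality:
  S → 3
  S → 3
  π[v,a,d](S) → 3
  (S ∪ π[v,a,d](S)) → 6
  σ[a<5]((S ∪ π[v,a,d](S))) → 2
  σ[a<8](σ[a<5]((S ∪ π[v,a,d](S)))) → 2
E2 per-node cardinality:
  S → 3
  S → 3
  π[v,a,d](S) → 3
  (S ∪ π[v,a,d](S)) → 6
  σ[a<8]((S ∪ π[v,a,d](S))) → 2
  σ[a<5](σ[a<8]((S ∪ π[v,a,d](S)))) → 2

E1 and E2 produce the same multiset:
v | a | d
p | 3 | 3
p | 3 | 3

yes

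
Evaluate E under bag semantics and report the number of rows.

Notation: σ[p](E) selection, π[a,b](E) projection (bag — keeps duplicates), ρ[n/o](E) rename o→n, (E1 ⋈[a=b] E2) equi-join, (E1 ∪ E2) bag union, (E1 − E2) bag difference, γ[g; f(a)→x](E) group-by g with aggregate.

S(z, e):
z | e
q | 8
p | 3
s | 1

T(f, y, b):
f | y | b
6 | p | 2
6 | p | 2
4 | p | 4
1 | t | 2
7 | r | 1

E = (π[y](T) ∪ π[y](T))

Stepwise |·|:
  T → 5
  π[y](T) → 5
  T → 5
  π[y](T) → 5
  (π[y](T) ∪ π[y](T)) → 10

|E| = 10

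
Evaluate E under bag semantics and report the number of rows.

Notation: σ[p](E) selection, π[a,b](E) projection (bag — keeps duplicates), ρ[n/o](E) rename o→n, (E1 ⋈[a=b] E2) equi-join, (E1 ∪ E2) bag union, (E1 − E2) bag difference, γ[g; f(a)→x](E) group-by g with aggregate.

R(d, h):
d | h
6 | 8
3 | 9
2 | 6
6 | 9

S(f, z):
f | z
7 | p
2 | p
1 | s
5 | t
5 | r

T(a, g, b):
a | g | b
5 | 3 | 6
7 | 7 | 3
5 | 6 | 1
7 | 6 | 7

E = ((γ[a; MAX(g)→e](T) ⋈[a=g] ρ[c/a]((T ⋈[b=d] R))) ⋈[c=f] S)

Per-node cardinality:
  T → 4
  γ[a; MAX(g)→e](T) → 2
  T → 4
  R → 4
  (T ⋈[b=d] R) → 3
  ρ[c/a]((T ⋈[b=d] R)) → 3
  (γ[a; MAX(g)→e](T) ⋈[a=g] ρ[c/a]((T ⋈[b=d] R))) → 1
  S → 5
  ((γ[a; MAX(g)→e](T) ⋈[a=g] ρ[c/a]((T ⋈[b=d] R))) ⋈[c=f] S) → 1

|E| = 1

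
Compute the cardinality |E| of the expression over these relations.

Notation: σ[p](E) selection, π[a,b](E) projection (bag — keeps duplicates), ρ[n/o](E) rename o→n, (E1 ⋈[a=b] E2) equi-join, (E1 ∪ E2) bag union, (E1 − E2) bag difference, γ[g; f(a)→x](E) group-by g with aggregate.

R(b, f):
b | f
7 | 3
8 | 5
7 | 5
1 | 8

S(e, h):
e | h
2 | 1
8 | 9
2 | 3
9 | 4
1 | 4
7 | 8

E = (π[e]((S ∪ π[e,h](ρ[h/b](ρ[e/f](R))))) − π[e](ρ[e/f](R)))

Per-node cardinality:
  S → 6
  R → 4
  ρ[e/f](R) → 4
  ρ[h/b](ρ[e/f](R)) → 4
  π[e,h](ρ[h/b](ρ[e/f](R))) → 4
  (S ∪ π[e,h](ρ[h/b](ρ[e/f](R)))) → 10
  π[e]((S ∪ π[e,h](ρ[h/b](ρ[e/f](R))))) → 10
  R → 4
  ρ[e/f](R) → 4
  π[e](ρ[e/f](R)) → 4
  (π[e]((S ∪ π[e,h](ρ[h/b](ρ[e/f](R))))) − π[e](ρ[e/f](R))) → 6

|E| = 6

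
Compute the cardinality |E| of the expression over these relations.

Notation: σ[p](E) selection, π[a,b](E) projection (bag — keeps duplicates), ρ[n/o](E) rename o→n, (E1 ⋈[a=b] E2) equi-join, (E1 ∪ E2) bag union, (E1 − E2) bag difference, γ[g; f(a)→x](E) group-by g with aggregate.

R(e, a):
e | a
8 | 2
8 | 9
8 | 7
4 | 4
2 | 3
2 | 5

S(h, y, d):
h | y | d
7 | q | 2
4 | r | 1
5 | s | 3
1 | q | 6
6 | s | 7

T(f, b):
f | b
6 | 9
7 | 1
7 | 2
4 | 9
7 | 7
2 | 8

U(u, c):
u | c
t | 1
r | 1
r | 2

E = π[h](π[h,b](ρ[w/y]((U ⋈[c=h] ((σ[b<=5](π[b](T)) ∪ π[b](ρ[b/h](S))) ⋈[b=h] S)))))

Row counts bottom-up:
  U → 3
  T → 6
  π[b](T) → 6
  σ[b<=5](π[b](T)) → 2
  S → 5
  ρ[b/h](S) → 5
  π[b](ρ[b/h](S)) → 5
  (σ[b<=5](π[b](T)) ∪ π[b](ρ[b/h](S))) → 7
  S → 5
  ((σ[b<=5](π[b](T)) ∪ π[b](ρ[b/h](S))) ⋈[b=h] S) → 6
  (U ⋈[c=h] ((σ[b<=5](π[b](T)) ∪ π[b](ρ[b/h](S))) ⋈[b=h] S)) → 4
  ρ[w/y]((U ⋈[c=h] ((σ[b<=5](π[b](T)) ∪ π[b](ρ[b/h](S))) ⋈[b=h] S))) → 4
  π[h,b](ρ[w/y]((U ⋈[c=h] ((σ[b<=5](π[b](T)) ∪ π[b](ρ[b/h](S))) ⋈[b=h] S)))) → 4
  π[h](π[h,b](ρ[w/y]((U ⋈[c=h] ((σ[b<=5](π[b](T)) ∪ π[b](ρ[b/h](S))) ⋈[b=h] S))))) → 4

|E| = 4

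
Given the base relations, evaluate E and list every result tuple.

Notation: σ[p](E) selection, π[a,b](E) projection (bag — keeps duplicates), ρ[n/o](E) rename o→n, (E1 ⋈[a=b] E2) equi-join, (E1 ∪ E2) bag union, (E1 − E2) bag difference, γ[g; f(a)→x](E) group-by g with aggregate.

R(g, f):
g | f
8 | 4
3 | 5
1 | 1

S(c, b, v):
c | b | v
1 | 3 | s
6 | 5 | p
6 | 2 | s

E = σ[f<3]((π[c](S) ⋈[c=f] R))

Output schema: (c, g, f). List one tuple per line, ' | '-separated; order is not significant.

Row counts bottom-up:
  S → 3
  π[c](S) → 3
  R → 3
  (π[c](S) ⋈[c=f] R) → 1
  σ[f<3]((π[c](S) ⋈[c=f] R)) → 1

== RESULT ==
c | g | f
1 | 1 | 1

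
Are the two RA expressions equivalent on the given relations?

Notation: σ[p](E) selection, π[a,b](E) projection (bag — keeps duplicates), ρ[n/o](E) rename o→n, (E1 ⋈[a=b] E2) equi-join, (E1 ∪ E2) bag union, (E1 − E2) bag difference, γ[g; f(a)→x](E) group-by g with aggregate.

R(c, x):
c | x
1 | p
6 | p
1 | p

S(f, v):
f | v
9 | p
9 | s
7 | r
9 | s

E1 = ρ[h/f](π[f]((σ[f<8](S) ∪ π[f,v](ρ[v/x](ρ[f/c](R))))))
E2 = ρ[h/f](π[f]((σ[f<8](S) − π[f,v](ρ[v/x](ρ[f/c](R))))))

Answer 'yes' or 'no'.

E1 subexpression sizes:
  S → 4
  σ[f<8](S) → 1
  R → 3
  ρ[f/c](R) → 3
  ρ[v/x](ρ[f/c](R)) → 3
  π[f,v](ρ[v/x](ρ[f/c](R))) → 3
  (σ[f<8](S) ∪ π[f,v](ρ[v/x](ρ[f/c](R)))) → 4
  π[f]((σ[f<8](S) ∪ π[f,v](ρ[v/x](ρ[f/c](R))))) → 4
  ρ[h/f](π[f]((σ[f<8](S) ∪ π[f,v](ρ[v/x](ρ[f/c](R)))))) → 4
E2 subexpression sizes:
  S → 4
  σ[f<8](S) → 1
  R → 3
  ρ[f/c](R) → 3
  ρ[v/x](ρ[f/c](R)) → 3
  π[f,v](ρ[v/x](ρ[f/c](R))) → 3
  (σ[f<8](S) − π[f,v](ρ[v/x](ρ[f/c](R)))) → 1
  π[f]((σ[f<8](S) − π[f,v](ρ[v/x](ρ[f/c](R))))) → 1
  ρ[h/f](π[f]((σ[f<8](S) − π[f,v](ρ[v/x](ρ[f/c](R)))))) → 1

E1 result:
h
1
1
6
7
E2 result:
h
7
Witness: (6,) appears 1× in E1 but 0× in E2.

no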